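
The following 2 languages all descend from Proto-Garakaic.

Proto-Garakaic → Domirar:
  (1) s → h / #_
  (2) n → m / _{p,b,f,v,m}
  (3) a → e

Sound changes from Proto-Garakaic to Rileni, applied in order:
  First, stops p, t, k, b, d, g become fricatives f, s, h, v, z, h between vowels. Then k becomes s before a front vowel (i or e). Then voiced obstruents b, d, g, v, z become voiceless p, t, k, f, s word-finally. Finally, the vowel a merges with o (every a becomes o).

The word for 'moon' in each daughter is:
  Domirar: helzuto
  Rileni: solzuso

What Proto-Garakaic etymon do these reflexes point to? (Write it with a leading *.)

*salzuto

Position 1: Domirar has h, Rileni has s. Taking the neighbouring segments as reconstructed: Domirar h could go back to *s or *h; Rileni s can only go back to *s — the one source consistent with every daughter is *s.
Position 2: Domirar has e, Rileni has o. Taking the neighbouring segments as reconstructed: Domirar e could go back to *a or *e; Rileni o could go back to *a or *o — the one source consistent with every daughter is *a.
Position 6: Domirar has t, Rileni has s. Domirar preserves t here (none of its changes turn any other segment into t), so the proto-segment is *t.
The remaining positions agree across the daughters. Check the candidate against every language:
Domirar: start from *salzuto.
  rule 1 (debuccalisation): salzuto → halzuto
  rule 2: no change — halzuto
  rule 3 (vowel merger): halzuto → helzuto
  ⇒ Domirar helzuto
Rileni: start from *salzuto.
  rule 1 (intervocalic lenition): salzuto → salzuso
  rule 2: no change — salzuso
  rule 3: no change — salzuso
  rule 4 (vowel merger): salzuso → solzuso
  ⇒ Rileni solzuso
Only *salzuto yields all of Domirar helzuto, Rileni solzuso.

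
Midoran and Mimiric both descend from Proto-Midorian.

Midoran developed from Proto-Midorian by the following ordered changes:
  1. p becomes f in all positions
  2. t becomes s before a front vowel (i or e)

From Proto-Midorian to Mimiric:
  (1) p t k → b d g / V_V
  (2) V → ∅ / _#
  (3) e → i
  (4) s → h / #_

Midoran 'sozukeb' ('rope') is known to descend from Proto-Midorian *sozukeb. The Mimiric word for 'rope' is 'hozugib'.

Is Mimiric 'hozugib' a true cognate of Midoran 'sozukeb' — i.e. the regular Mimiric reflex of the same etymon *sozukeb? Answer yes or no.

yes

Derive the expected Mimiric reflex of *sozukeb:
Mimiric: *sozukeb > sozugeb > sozugib > hozugib  (by intervocalic voicing, vowel merger, debuccalisation)
Mimiric 'hozugib' matches the regular reflex exactly, so the pair is cognate.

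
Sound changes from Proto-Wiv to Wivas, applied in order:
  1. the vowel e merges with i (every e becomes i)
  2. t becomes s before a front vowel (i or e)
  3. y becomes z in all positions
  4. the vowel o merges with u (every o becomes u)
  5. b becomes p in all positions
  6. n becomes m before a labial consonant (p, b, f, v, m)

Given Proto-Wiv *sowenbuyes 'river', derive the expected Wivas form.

suwimpuzis

Wivas: *sowenbuyes
  sowenbuyes → sowinbuyis   [vowel merger]
  sowinbuyis (rule 2 does not apply)
  sowinbuyis → sowinbuzis   [unconditioned shift]
  sowinbuzis → suwinbuzis   [vowel merger]
  suwinbuzis → suwinpuzis   [unconditioned shift]
  suwinpuzis → suwimpuzis   [nasal place assimilation]
  giving Wivas suwimpuzis.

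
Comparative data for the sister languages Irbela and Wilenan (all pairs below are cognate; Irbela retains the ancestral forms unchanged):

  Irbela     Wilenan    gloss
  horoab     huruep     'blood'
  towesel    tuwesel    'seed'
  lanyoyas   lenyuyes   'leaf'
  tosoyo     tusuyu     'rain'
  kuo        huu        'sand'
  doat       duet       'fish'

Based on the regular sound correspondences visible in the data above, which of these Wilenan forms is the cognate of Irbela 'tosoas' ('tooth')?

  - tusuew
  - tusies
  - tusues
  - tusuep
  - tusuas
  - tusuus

tusues

towesel ~ tuwesel, lanyoyas ~ lenyuyes — Irbela o corresponds to Wilenan u after a consonant, before a consonant other than r, m, n, p, b, f, v.
horoab ~ huruep, doat ~ duet — Irbela o corresponds to Wilenan u after a consonant, before a back vowel.
doat ~ duet — Irbela a corresponds to Wilenan e after a vowel, before a consonant other than r, m, n, p, b, f, v.
Applying these to Irbela 'tosoas':
  tosoas → tusoas   (o→u after a consonant, before a consonant other than r, m, n, p, b, f, v)
  tusoas → tusuas   (o→u after a consonant, before a back vowel)
  tusuas → tusues   (a→e after a vowel, before a consonant other than r, m, n, p, b, f, v)
So the Wilenan cognate is 'tusues'.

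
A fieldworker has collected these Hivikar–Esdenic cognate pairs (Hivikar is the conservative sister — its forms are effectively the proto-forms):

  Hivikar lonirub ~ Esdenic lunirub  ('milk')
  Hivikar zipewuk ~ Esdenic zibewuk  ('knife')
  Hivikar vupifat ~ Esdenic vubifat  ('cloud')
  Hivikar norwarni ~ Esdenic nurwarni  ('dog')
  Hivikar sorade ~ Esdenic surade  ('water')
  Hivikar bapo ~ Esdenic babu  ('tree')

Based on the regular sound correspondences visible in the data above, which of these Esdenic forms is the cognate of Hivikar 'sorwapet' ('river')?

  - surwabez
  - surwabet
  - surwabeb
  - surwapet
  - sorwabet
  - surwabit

surwabet

norwarni ~ nurwarni, sorade ~ surade — Hivikar o corresponds to Esdenic u after a consonant, before r.
zipewuk ~ zibewuk — Hivikar p corresponds to Esdenic b between vowels (before a front vowel).
Applying these to Hivikar 'sorwapet':
  sorwapet → surwapet   (o→u after a consonant, before r)
  surwapet → surwabet   (p→b between vowels (before a front vowel))
So the Esdenic cognate is 'surwabet'.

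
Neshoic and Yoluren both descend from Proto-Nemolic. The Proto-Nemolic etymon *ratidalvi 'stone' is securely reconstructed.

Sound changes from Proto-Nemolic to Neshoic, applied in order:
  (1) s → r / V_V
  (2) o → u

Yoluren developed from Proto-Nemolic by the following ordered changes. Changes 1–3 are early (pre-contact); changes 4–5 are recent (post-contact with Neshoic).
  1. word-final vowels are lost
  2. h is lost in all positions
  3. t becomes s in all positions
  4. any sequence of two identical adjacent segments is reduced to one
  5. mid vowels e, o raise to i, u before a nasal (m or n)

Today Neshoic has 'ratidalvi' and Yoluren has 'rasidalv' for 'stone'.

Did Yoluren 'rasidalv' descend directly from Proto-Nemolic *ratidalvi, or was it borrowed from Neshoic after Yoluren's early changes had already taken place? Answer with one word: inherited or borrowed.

inherited

If inherited, *ratidalvi would pass through all of Yoluren's changes:
Yoluren: *ratidalvi > ratidalv > rasidalv  (by apocope, unconditioned shift)
If borrowed from Neshoic 'ratidalvi' after the early changes, it would undergo only the recent ones:
  rule 4 (degemination): no change (ratidalvi)
  rule 5 (pre-nasal raising): no change (ratidalvi)
  ⇒ as a loan: ratidalvi
Yoluren 'rasidalv' matches the inherited outcome exactly, so it is an inherited cognate, not a loan.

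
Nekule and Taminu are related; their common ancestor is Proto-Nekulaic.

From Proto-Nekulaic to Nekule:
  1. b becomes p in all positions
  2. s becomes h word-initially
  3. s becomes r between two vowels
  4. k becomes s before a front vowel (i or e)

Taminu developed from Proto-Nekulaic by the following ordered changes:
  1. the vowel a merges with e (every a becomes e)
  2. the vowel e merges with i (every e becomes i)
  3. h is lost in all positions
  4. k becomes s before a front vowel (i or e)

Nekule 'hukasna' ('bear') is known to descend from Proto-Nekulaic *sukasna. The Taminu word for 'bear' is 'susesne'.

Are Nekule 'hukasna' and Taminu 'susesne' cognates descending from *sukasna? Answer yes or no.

no

Derive the expected Taminu reflex of *sukasna:
Taminu: *sukasna
  sukasna → sukesne   [vowel merger]
  sukesne → sukisni   [vowel merger]
  sukisni (rule 3 does not apply)
  sukisni → susisni   [palatalisation]
  giving Taminu susisni.
The regular Taminu reflex would be 'susisni', but the attested form is 'susesne'. The correspondence is irregular, so they are not cognates (the Taminu form has a different source).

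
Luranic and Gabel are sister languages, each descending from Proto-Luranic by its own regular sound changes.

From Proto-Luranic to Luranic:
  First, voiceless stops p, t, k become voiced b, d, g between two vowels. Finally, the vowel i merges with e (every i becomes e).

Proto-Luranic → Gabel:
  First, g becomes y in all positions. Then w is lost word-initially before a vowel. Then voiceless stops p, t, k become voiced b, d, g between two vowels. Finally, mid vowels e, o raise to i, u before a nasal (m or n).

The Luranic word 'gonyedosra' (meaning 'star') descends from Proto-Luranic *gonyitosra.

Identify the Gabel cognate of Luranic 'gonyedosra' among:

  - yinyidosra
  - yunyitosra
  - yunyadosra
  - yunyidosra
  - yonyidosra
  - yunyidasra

yunyidosra

Gabel: *gonyitosra > yonyitosra > yonyidosra > yunyidosra  (by unconditioned shift, intervocalic voicing, pre-nasal raising)
The other candidates each miss or misapply at least one Gabel change.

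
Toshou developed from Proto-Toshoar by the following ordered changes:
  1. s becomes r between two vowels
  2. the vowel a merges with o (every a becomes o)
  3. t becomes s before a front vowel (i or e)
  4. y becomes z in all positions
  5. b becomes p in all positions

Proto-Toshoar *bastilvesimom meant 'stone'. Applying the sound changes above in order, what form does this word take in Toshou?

Toshou: *bastilvesimom > bastilverimom > bostilverimom > bossilverimom > possilverimom  (by rhotacism, vowel merger, palatalisation, unconditioned shift)

possilverimom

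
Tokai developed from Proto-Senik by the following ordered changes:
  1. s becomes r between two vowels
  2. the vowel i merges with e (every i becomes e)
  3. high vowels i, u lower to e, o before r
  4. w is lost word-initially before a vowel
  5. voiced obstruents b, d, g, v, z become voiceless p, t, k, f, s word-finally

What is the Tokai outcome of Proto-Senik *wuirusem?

Tokai: *wuirusem > wuirurem > wuerurem > wuerorem > uerorem  (by rhotacism, vowel merger, pre-rhotic lowering, glide loss)

uerorem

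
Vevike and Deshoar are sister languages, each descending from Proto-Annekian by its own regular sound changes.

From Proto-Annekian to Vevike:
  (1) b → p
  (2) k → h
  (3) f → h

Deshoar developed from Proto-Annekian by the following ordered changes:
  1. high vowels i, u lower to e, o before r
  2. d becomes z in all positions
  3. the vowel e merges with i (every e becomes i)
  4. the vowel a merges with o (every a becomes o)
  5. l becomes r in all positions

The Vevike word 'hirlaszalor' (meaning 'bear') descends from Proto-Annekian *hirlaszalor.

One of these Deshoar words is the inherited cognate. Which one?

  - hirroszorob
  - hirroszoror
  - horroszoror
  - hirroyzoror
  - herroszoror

Deshoar: start from *hirlaszalor.
  rule 1 (pre-rhotic lowering): hirlaszalor → herlaszalor
  rule 2: no change — herlaszalor
  rule 3 (vowel merger): herlaszalor → hirlaszalor
  rule 4 (vowel merger): hirlaszalor → hirloszolor
  rule 5 (unconditioned shift): hirloszolor → hirroszoror
  ⇒ Deshoar hirroszoror
The other candidates each miss or misapply at least one Deshoar change.

hirroszoror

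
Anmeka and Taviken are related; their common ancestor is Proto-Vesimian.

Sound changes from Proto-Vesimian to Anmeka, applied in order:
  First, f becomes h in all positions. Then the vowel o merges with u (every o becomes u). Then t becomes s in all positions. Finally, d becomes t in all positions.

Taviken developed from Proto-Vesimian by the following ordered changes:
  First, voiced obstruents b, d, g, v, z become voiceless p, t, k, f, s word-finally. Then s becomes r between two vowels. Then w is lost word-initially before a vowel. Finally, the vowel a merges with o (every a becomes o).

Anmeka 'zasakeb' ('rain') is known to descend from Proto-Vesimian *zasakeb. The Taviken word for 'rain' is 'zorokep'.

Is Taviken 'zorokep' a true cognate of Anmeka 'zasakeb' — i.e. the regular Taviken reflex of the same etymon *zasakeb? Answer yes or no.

yes

Derive the expected Taviken reflex of *zasakeb:
Taviken: *zasakeb
  zasakeb → zasakep   [final devoicing]
  zasakep → zarakep   [rhotacism]
  zarakep (rule 3 does not apply)
  zarakep → zorokep   [vowel merger]
  giving Taviken zorokep.
Taviken 'zorokep' matches the regular reflex exactly, so the pair is cognate.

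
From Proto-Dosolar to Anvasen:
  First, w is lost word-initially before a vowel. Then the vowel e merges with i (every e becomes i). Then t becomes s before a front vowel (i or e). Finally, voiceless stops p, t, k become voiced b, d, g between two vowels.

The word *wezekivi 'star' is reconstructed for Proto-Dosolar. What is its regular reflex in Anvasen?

izigivi

Anvasen: *wezekivi
  wezekivi → ezekivi   [glide loss]
  ezekivi → izikivi   [vowel merger]
  izikivi (rule 3 does not apply)
  izikivi → izigivi   [intervocalic voicing]
  giving Anvasen izigivi.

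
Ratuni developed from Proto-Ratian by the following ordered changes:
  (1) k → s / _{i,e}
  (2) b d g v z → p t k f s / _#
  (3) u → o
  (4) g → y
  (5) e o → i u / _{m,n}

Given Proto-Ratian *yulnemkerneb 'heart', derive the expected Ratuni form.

yolnimsernep

Ratuni: *yulnemkerneb
  yulnemkerneb → yulnemserneb   [palatalisation]
  yulnemserneb → yulnemsernep   [final devoicing]
  yulnemsernep → yolnemsernep   [vowel merger]
  yolnemsernep (rule 4 does not apply)
  yolnemsernep → yolnimsernep   [pre-nasal raising]
  giving Ratuni yolnimsernep.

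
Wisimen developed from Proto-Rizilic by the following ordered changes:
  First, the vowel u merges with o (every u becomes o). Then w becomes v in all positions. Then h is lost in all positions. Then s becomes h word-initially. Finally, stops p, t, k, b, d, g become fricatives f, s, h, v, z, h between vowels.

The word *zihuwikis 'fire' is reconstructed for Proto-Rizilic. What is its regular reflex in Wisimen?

Wisimen: *zihuwikis > zihowikis > zihovikis > ziovikis > ziovihis  (by vowel merger, unconditioned shift, h-loss, intervocalic lenition)

ziovihis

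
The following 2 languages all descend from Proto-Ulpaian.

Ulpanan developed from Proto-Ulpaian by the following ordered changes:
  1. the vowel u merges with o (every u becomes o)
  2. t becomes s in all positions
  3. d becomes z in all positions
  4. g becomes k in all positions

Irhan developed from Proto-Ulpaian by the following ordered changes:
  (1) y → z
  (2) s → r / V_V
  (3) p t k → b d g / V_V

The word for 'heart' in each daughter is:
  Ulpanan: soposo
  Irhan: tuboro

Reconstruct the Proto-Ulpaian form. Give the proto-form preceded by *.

Position 1: Ulpanan has s, Irhan has t. Irhan preserves t here (none of its changes turn any other segment into t), so the proto-segment is *t.
Position 5: Ulpanan has s, Irhan has r. Taking the neighbouring segments as reconstructed: Ulpanan s could go back to *t or *s; Irhan r could go back to *s or *r — the one source consistent with every daughter is *s.
Position 2: Ulpanan has o, Irhan has u. Irhan preserves u here (none of its changes turn any other segment into u), so the proto-segment is *u.
Continuing position by position gives *tuposo; check it forward:
Ulpanan: *tuposo
  tuposo → toposo   [vowel merger]
  toposo → soposo   [unconditioned shift]
  soposo (rule 3 does not apply)
  soposo (rule 4 does not apply)
  giving Ulpanan soposo.
Irhan: *tuposo
  tuposo (rule 1 does not apply)
  tuposo → tuporo   [rhotacism]
  tuporo → tuboro   [intervocalic voicing]
  giving Irhan tuboro.
No other proto-form is consistent with every reflex, so the reconstruction is *tuposo.

*tuposo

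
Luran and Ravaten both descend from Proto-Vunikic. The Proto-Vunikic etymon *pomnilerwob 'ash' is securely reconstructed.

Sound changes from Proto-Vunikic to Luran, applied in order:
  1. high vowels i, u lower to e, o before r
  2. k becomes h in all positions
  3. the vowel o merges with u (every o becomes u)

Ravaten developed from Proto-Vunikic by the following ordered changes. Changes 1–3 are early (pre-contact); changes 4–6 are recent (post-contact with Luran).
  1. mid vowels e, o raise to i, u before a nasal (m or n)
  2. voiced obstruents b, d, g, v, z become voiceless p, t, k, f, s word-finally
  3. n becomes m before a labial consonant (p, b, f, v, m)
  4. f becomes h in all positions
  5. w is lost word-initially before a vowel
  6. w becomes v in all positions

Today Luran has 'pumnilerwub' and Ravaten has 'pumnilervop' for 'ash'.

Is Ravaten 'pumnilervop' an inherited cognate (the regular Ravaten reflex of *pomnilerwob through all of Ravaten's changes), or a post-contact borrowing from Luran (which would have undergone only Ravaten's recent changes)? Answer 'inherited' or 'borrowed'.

If inherited, *pomnilerwob would pass through all of Ravaten's changes:
Ravaten: *pomnilerwob
  pomnilerwob → pumnilerwob   [pre-nasal raising]
  pumnilerwob → pumnilerwop   [final devoicing]
  pumnilerwop (rule 3 does not apply)
  pumnilerwop (rule 4 does not apply)
  pumnilerwop (rule 5 does not apply)
  pumnilerwop → pumnilervop   [unconditioned shift]
  giving Ravaten pumnilervop.
If borrowed from Luran 'pumnilerwub' after the early changes, it would undergo only the recent ones:
  rule 4 (unconditioned shift): no change (pumnilerwub)
  rule 5 (glide loss): no change (pumnilerwub)
  rule 6 (unconditioned shift): pumnilerwub → pumnilervub
  ⇒ as a loan: pumnilervub
Ravaten 'pumnilervop' matches the inherited outcome exactly, so it is an inherited cognate, not a loan.

inherited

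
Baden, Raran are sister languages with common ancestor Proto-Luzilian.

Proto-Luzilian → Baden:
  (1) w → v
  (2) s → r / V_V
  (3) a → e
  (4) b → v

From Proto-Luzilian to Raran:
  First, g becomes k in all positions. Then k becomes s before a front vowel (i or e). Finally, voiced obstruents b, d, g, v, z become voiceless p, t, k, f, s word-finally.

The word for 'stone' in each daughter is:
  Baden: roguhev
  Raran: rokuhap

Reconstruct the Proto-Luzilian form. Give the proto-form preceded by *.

Position 7: Baden has v, Raran has p. Taking the neighbouring segments as reconstructed: Baden v could go back to *b or *v or *w; Raran p could go back to *p or *b — the one source consistent with every daughter is *b.
Position 3: Baden has g, Raran has k. Baden preserves g here (none of its changes turn any other segment into g), so the proto-segment is *g.
Position 6: Baden has e, Raran has a. Raran preserves a here (none of its changes turn any other segment into a), so the proto-segment is *a.
The remaining positions agree across the daughters. Check the candidate against every language:
Baden: start from *roguhab.
  rule 1: no change — roguhab
  rule 2: no change — roguhab
  rule 3 (vowel merger): roguhab → roguheb
  rule 4 (unconditioned shift): roguheb → roguhev
  ⇒ Baden roguhev
Raran: start from *roguhab.
  rule 1 (unconditioned shift): roguhab → rokuhab
  rule 2: no change — rokuhab
  rule 3 (final devoicing): rokuhab → rokuhap
  ⇒ Raran rokuhap
*roguhab is the unique common source.

*roguhab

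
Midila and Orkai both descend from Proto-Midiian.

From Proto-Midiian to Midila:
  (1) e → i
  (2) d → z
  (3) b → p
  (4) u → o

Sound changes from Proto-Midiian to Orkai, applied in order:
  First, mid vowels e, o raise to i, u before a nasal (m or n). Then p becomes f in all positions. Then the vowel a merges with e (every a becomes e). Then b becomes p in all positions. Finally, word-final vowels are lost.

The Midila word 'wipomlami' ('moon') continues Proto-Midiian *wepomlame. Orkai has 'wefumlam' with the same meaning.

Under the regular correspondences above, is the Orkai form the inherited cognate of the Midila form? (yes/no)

no

Derive the expected Orkai reflex of *wepomlame:
Orkai: *wepomlame > wepumlame > wefumlame > wefumleme > wefumlem  (by pre-nasal raising, unconditioned shift, vowel merger, apocope)
The regular Orkai reflex would be 'wefumlem', but the attested form is 'wefumlam'. The correspondence is irregular, so they are not cognates (the Orkai form has a different source).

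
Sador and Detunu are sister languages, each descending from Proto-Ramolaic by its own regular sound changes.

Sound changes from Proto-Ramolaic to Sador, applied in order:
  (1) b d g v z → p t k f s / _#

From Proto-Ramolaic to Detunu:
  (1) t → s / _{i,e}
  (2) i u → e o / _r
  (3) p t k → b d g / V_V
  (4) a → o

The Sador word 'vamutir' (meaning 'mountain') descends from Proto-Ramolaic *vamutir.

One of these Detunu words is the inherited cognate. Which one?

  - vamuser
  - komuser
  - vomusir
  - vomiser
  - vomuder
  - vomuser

Detunu: *vamutir > vamusir > vamuser > vomuser  (by palatalisation, pre-rhotic lowering, vowel merger)

vomuser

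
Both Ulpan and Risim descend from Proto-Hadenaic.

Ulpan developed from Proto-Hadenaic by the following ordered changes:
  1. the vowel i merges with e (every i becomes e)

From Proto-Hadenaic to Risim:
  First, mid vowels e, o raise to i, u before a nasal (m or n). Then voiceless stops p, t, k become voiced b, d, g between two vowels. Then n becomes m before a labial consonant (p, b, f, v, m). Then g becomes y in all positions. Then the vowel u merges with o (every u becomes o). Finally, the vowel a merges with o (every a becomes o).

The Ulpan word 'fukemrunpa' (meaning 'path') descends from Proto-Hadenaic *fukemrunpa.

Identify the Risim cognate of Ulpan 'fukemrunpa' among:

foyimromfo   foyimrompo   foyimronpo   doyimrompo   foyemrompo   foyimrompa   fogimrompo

Risim: *fukemrunpa
  fukemrunpa → fukimrunpa   [pre-nasal raising]
  fukimrunpa → fugimrunpa   [intervocalic voicing]
  fugimrunpa → fugimrumpa   [nasal place assimilation]
  fugimrumpa → fuyimrumpa   [unconditioned shift]
  fuyimrumpa → foyimrompa   [vowel merger]
  foyimrompa → foyimrompo   [vowel merger]
  giving Risim foyimrompo.

foyimrompo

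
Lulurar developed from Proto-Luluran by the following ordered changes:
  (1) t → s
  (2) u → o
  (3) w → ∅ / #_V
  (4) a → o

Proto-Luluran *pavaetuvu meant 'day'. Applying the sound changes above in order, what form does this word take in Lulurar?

povoesovo

Lulurar: start from *pavaetuvu.
  rule 1 (unconditioned shift): pavaetuvu → pavaesuvu
  rule 2 (vowel merger): pavaesuvu → pavaesovo
  rule 3: no change — pavaesovo
  rule 4 (vowel merger): pavaesovo → povoesovo
  ⇒ Lulurar povoesovo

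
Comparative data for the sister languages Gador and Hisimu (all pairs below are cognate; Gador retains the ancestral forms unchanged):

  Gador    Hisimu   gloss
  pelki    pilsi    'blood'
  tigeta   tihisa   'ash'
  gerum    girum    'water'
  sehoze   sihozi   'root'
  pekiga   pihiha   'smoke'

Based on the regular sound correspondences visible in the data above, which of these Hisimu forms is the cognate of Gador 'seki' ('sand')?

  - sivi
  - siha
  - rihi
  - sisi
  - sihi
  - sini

sihi

pelki ~ pilsi, tigeta ~ tihisa — Gador e corresponds to Hisimu i after a consonant, before a consonant other than r, m, n, p, b, f, v.
pekiga ~ pihiha — Gador k corresponds to Hisimu h between vowels (before a front vowel).
Applying these to Gador 'seki':
  seki → siki   (e→i after a consonant, before a consonant other than r, m, n, p, b, f, v)
  siki → sihi   (k→h between vowels (before a front vowel))
So the Hisimu cognate is 'sihi'.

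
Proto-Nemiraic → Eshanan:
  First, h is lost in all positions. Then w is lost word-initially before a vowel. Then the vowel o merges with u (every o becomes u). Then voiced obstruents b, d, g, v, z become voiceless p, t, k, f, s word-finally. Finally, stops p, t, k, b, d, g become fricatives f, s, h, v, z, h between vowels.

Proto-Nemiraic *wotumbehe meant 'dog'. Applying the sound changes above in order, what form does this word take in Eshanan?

usumbee

Eshanan: start from *wotumbehe.
  rule 1 (h-loss): wotumbehe → wotumbee
  rule 2 (glide loss): wotumbee → otumbee
  rule 3 (vowel merger): otumbee → utumbee
  rule 4: no change — utumbee
  rule 5 (intervocalic lenition): utumbee → usumbee
  ⇒ Eshanan usumbee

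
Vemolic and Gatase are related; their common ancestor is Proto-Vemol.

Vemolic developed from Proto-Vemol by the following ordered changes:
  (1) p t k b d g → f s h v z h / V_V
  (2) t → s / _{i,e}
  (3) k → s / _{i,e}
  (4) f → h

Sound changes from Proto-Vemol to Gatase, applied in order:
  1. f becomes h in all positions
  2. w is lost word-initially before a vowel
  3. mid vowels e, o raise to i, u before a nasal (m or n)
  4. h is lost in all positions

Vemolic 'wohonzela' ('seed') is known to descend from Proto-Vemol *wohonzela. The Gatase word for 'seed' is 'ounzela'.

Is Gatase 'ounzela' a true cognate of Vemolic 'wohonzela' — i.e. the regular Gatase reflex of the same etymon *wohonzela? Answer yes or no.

yes

Derive the expected Gatase reflex of *wohonzela:
Gatase: *wohonzela
  wohonzela (rule 1 does not apply)
  wohonzela → ohonzela   [glide loss]
  ohonzela → ohunzela   [pre-nasal raising]
  ohunzela → ounzela   [h-loss]
  giving Gatase ounzela.
Gatase 'ounzela' matches the regular reflex exactly, so the pair is cognate.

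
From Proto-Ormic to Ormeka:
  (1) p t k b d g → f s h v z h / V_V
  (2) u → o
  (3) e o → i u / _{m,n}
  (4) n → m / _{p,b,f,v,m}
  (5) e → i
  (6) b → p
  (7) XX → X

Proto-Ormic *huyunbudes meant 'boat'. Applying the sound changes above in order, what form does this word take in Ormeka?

Ormeka: *huyunbudes > huyunbuzes > hoyonbozes > hoyunbozes > hoyumbozes > hoyumbozis > hoyumpozis  (by intervocalic lenition, vowel merger, pre-nasal raising, nasal place assimilation, vowel merger, unconditioned shift)

hoyumpozis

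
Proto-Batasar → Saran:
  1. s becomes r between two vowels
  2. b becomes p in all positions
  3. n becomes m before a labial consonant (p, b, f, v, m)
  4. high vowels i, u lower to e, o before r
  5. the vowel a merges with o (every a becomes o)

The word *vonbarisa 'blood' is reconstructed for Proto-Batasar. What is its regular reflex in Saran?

Saran: start from *vonbarisa.
  rule 1 (rhotacism): vonbarisa → vonbarira
  rule 2 (unconditioned shift): vonbarira → vonparira
  rule 3 (nasal place assimilation): vonparira → vomparira
  rule 4 (pre-rhotic lowering): vomparira → vomparera
  rule 5 (vowel merger): vomparera → vomporero
  ⇒ Saran vomporero

vomporero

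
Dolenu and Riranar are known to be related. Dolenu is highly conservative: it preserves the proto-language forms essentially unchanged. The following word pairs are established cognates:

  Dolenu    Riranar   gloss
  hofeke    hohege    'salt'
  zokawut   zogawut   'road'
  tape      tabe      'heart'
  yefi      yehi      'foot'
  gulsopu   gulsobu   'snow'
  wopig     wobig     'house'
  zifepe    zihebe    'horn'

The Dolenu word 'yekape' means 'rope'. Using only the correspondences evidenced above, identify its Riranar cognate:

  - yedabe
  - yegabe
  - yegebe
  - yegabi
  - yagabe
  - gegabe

yegabe

zokawut ~ zogawut — Dolenu k corresponds to Riranar g between vowels (before a back vowel).
tape ~ tabe, zifepe ~ zihebe — Dolenu p corresponds to Riranar b between vowels (before a front vowel).
Applying these to Dolenu 'yekape':
  yekape → yegape   (k→g between vowels (before a back vowel))
  yegape → yegabe   (p→b between vowels (before a front vowel))
So the Riranar cognate is 'yegabe'.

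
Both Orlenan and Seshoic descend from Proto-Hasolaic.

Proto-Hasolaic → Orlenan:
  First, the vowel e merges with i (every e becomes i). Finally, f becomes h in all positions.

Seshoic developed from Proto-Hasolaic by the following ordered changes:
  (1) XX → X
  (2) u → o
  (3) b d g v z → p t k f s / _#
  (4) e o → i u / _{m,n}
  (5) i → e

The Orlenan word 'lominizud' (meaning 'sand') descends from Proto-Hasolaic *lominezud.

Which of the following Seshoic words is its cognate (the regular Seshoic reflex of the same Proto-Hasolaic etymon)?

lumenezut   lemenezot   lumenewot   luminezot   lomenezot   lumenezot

lumenezot

Seshoic: *lominezud > lominezod > lominezot > luminezot > lumenezot  (by vowel merger, final devoicing, pre-nasal raising, vowel merger)
Only 'lumenezot' matches the regular Seshoic development of *lominezud.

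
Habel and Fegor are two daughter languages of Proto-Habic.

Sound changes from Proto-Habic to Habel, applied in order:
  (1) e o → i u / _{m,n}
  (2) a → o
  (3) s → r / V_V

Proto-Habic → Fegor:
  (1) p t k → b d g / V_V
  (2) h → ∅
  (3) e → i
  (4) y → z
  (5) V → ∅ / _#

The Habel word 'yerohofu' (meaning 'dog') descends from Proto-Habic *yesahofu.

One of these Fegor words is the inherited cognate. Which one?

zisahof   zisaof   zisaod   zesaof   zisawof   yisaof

Fegor: *yesahofu > yesaofu > yisaofu > zisaofu > zisaof  (by h-loss, vowel merger, unconditioned shift, apocope)
Among the options, 'zisaof' alone shows every Fegor change applied in order.

zisaof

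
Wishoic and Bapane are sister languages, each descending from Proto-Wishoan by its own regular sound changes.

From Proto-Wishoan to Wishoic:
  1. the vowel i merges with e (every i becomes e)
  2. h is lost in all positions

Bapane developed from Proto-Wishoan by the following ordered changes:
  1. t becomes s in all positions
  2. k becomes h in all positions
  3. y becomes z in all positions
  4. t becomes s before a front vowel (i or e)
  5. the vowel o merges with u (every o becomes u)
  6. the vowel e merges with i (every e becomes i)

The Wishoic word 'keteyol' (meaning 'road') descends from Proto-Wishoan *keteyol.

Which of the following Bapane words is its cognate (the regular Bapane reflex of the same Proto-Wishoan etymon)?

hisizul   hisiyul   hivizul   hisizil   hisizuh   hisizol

Bapane: *keteyol
  keteyol → keseyol   [unconditioned shift]
  keseyol → heseyol   [unconditioned shift]
  heseyol → hesezol   [unconditioned shift]
  hesezol (rule 4 does not apply)
  hesezol → hesezul   [vowel merger]
  hesezul → hisizul   [vowel merger]
  giving Bapane hisizul.
The other candidates each miss or misapply at least one Bapane change.

hisizul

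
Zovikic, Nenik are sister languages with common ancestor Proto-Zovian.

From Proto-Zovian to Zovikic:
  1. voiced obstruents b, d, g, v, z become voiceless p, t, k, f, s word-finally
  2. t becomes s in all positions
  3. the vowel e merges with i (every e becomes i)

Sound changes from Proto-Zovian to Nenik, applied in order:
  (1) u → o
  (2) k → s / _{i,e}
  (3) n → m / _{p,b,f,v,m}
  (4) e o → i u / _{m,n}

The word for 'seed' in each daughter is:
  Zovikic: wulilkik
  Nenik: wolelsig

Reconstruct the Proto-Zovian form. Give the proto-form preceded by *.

Position 8: Zovikic has k, Nenik has g. Nenik preserves g here (none of its changes turn any other segment into g), so the proto-segment is *g.
Position 4: Zovikic has i, Nenik has e. Nenik preserves e here (none of its changes turn any other segment into e), so the proto-segment is *e.
Position 2: Zovikic has u, Nenik has o. Zovikic preserves u here (none of its changes turn any other segment into u), so the proto-segment is *u.
Continuing position by position gives *wulelkig; check it forward:
Zovikic: *wulelkig
  wulelkig → wulelkik   [final devoicing]
  wulelkik (rule 2 does not apply)
  wulelkik → wulilkik   [vowel merger]
  giving Zovikic wulilkik.
Nenik: *wulelkig > wolelkig > wolelsig  (by vowel merger, palatalisation)
*wulelkig is the unique common source.

*wulelkig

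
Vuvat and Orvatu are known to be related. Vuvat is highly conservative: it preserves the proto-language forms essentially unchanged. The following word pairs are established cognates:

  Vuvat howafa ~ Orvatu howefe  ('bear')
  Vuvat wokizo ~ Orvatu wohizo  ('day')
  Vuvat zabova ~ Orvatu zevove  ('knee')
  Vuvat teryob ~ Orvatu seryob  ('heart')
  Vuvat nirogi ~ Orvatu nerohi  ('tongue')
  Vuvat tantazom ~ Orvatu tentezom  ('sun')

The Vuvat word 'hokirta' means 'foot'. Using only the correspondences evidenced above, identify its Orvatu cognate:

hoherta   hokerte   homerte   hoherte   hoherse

wokizo ~ wohizo — Vuvat k corresponds to Orvatu h between vowels (before a front vowel).
nirogi ~ nerohi — Vuvat i corresponds to Orvatu e after a consonant, before r.
howafa ~ howefe, zabova ~ zevove — Vuvat a corresponds to Orvatu e word-finally.
Applying these to Vuvat 'hokirta':
  hokirta → hohirta   (k→h between vowels (before a front vowel))
  hohirta → hoherta   (i→e after a consonant, before r)
  hoherta → hoherte   (a→e word-finally)
So the Orvatu cognate is 'hoherte'.

hoherte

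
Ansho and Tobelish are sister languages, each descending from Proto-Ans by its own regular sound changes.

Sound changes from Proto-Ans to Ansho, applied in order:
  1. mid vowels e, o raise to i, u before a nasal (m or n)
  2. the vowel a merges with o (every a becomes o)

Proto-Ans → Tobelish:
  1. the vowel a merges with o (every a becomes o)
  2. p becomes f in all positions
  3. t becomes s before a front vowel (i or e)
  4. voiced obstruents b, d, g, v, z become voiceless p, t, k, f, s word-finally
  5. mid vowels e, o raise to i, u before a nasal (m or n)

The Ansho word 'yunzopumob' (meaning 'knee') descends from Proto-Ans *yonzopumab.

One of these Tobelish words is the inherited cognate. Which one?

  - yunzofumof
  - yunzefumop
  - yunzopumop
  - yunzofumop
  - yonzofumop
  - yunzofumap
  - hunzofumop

Tobelish: *yonzopumab > yonzopumob > yonzofumob > yonzofumop > yunzofumop  (by vowel merger, unconditioned shift, final devoicing, pre-nasal raising)
The other candidates each miss or misapply at least one Tobelish change.

yunzofumop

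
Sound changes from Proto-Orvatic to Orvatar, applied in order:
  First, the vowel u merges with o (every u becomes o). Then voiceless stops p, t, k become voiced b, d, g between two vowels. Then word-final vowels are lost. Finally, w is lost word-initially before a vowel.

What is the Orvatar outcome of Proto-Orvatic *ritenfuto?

ridenfod

Orvatar: start from *ritenfuto.
  rule 1 (vowel merger): ritenfuto → ritenfoto
  rule 2 (intervocalic voicing): ritenfoto → ridenfodo
  rule 3 (apocope): ridenfodo → ridenfod
  rule 4: no change — ridenfod
  ⇒ Orvatar ridenfod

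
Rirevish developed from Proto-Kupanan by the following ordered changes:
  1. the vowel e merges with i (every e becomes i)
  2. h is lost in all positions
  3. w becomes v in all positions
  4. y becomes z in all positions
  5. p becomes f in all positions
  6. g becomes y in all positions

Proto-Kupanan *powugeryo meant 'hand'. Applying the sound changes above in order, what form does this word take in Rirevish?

fovuyirzo

Rirevish: *powugeryo
  powugeryo → powugiryo   [vowel merger]
  powugiryo (rule 2 does not apply)
  powugiryo → povugiryo   [unconditioned shift]
  povugiryo → povugirzo   [unconditioned shift]
  povugirzo → fovugirzo   [unconditioned shift]
  fovugirzo → fovuyirzo   [unconditioned shift]
  giving Rirevish fovuyirzo.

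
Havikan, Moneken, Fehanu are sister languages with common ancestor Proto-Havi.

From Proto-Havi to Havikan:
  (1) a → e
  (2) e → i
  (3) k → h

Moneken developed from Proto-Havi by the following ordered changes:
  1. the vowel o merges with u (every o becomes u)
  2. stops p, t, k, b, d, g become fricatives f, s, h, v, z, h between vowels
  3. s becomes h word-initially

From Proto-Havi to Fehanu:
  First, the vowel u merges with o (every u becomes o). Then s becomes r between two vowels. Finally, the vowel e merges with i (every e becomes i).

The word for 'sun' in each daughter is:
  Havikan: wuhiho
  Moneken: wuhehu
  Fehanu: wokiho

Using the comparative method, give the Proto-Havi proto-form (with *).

*wukeho

Position 4: Havikan has i, Moneken has e, Fehanu has i. Moneken preserves e here (none of its changes turn any other segment into e), so the proto-segment is *e.
Position 2: Havikan has u, Moneken has u, Fehanu has o. Havikan preserves u here (none of its changes turn any other segment into u), so the proto-segment is *u.
Continuing position by position gives *wukeho; check it forward:
Havikan: start from *wukeho.
  rule 1: no change — wukeho
  rule 2 (vowel merger): wukeho → wukiho
  rule 3 (unconditioned shift): wukiho → wuhiho
  ⇒ Havikan wuhiho
Moneken: start from *wukeho.
  rule 1 (vowel merger): wukeho → wukehu
  rule 2 (intervocalic lenition): wukehu → wuhehu
  rule 3: no change — wuhehu
  ⇒ Moneken wuhehu
Fehanu: start from *wukeho.
  rule 1 (vowel merger): wukeho → wokeho
  rule 2: no change — wokeho
  rule 3 (vowel merger): wokeho → wokiho
  ⇒ Fehanu wokiho
Only *wukeho yields all of Havikan wuhiho, Moneken wuhehu, Fehanu wokiho.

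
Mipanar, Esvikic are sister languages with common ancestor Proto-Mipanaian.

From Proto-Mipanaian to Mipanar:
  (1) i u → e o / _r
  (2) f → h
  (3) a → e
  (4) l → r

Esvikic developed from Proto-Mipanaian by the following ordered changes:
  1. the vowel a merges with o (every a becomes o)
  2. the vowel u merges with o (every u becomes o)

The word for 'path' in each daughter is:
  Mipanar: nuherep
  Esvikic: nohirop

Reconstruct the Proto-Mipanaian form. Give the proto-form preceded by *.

Position 6: Mipanar has e, Esvikic has o. Taking the neighbouring segments as reconstructed: Mipanar e could go back to *a or *e; Esvikic o could go back to *a or *o or *u — the one source consistent with every daughter is *a.
Position 2: Mipanar has u, Esvikic has o. Mipanar preserves u here (none of its changes turn any other segment into u), so the proto-segment is *u.
Continuing position by position gives *nuhirap; check it forward:
Mipanar: *nuhirap > nuherap > nuherep  (by pre-rhotic lowering, vowel merger)
Esvikic: *nuhirap
  nuhirap → nuhirop   [vowel merger]
  nuhirop → nohirop   [vowel merger]
  giving Esvikic nohirop.
Only *nuhirap yields all of Mipanar nuherep, Esvikic nohirop.

*nuhirap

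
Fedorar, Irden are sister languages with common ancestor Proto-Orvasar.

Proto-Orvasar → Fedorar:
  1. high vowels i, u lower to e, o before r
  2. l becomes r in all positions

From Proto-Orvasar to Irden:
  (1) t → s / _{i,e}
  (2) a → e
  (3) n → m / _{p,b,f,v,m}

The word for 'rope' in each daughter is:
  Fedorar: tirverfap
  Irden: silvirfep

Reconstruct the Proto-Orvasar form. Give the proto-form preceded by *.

Position 3: Fedorar has r, Irden has l. Irden preserves l here (none of its changes turn any other segment into l), so the proto-segment is *l.
Position 8: Fedorar has a, Irden has e. Fedorar preserves a here (none of its changes turn any other segment into a), so the proto-segment is *a.
Position 1: Fedorar has t, Irden has s. Fedorar preserves t here (none of its changes turn any other segment into t), so the proto-segment is *t.
This points to *tilvirfap. Verify forward in each daughter:
Fedorar: start from *tilvirfap.
  rule 1 (pre-rhotic lowering): tilvirfap → tilverfap
  rule 2 (unconditioned shift): tilverfap → tirverfap
  ⇒ Fedorar tirverfap
Irden: start from *tilvirfap.
  rule 1 (palatalisation): tilvirfap → silvirfap
  rule 2 (vowel merger): silvirfap → silvirfep
  rule 3: no change — silvirfep
  ⇒ Irden silvirfep
No other proto-form is consistent with every reflex, so the reconstruction is *tilvirfap.

*tilvirfap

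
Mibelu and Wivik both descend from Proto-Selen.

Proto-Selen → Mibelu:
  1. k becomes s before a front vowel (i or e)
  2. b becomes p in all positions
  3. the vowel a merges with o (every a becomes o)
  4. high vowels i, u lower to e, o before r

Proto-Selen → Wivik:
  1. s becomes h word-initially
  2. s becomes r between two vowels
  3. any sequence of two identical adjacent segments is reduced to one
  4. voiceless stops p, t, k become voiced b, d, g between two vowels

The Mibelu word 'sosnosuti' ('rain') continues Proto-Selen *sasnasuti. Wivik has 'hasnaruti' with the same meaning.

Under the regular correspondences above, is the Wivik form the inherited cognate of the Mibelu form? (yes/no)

no

Derive the expected Wivik reflex of *sasnasuti:
Wivik: *sasnasuti > hasnasuti > hasnaruti > hasnarudi  (by debuccalisation, rhotacism, intervocalic voicing)
The regular Wivik reflex would be 'hasnarudi', but the attested form is 'hasnaruti'. The correspondence is irregular, so they are not cognates (the Wivik form has a different source).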